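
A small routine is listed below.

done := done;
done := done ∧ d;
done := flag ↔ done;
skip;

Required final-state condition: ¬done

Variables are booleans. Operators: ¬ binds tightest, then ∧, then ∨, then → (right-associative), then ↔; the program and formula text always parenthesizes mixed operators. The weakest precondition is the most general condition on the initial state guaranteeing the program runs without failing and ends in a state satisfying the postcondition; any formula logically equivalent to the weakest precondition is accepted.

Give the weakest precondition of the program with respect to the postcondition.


Working backward. After the program, ¬done must hold.
Before skip: ¬done
Before done := flag ↔ done: ¬(flag ↔ done)
Before done := done ∧ d: ¬(flag ↔ (done ∧ d))
Before done := done: ¬(flag ↔ (done ∧ d))
Answer: WP = ¬(flag ↔ (done ∧ d))


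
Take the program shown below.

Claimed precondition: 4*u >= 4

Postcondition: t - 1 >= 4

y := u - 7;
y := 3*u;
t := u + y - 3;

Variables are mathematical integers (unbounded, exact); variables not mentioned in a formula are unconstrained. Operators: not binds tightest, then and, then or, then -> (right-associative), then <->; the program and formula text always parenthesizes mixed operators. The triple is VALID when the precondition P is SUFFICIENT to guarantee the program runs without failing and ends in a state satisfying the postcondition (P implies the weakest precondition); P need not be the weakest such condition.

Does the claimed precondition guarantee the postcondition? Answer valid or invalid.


Working backward. After the program, the postcondition t - 1 >= 4 must hold; in canonical form it is t >= 5.
Before t := u + y - 3: u + y >= 8
Before y := 3*u: 4*u >= 8
Before y := u - 7: 4*u >= 8
The weakest precondition is 4*u >= 8.
Check whether 4*u >= 4 implies it.
Countermodel: at the initial state u = 1, the precondition holds but the weakest precondition fails.
Answer: invalid


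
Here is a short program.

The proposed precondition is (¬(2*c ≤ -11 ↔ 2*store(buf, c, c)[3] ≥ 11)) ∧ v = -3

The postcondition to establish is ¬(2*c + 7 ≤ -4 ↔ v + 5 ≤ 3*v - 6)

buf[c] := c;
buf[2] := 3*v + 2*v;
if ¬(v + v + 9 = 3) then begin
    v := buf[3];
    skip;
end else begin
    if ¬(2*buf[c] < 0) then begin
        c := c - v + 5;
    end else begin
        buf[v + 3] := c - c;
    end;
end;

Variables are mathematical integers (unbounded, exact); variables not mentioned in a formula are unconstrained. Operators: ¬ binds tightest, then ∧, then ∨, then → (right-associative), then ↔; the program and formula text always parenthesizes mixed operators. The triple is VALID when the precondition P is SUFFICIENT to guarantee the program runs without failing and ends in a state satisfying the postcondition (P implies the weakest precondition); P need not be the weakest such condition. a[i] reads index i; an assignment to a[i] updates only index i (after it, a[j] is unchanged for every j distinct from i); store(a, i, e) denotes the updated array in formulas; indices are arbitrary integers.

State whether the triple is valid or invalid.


Working backward. After the program, the postcondition ¬(2*c + 7 ≤ -4 ↔ v + 5 ≤ 3*v - 6) must hold; in canonical form it is ¬(2*c ≤ -11 ↔ 2*v ≥ 11).
Then branch requires ¬(2*c ≤ -11 ↔ 2*buf[3] ≥ 11); else branch requires ((¬(2*buf[c] < 0)) → (¬(2*c ≤ 2*v - 21 ↔ 2*v ≥ 11))) ∧ (2*buf[c] < 0 → (¬(2*c ≤ -11 ↔ 2*v ≥ 11))).
Before the if: ((¬(2*v = -6)) → (¬(2*c ≤ -11 ↔ 2*buf[3] ≥ 11))) ∧ (2*v = -6 → (((¬(2*buf[c] < 0)) → (¬(2*c ≤ 2*v - 21 ↔ 2*v ≥ 11))) ∧ (2*buf[c] < 0 → (¬(2*c ≤ -11 ↔ 2*v ≥ 11)))))
Before buf[2] := 3*v + 2*v: ((¬(2*v = -6)) → (¬(2*c ≤ -11 ↔ 2*buf[3] ≥ 11))) ∧ (2*v = -6 → (((¬(2*store(buf, 2, 5*v)[c] < 0)) → (¬(2*c ≤ 2*v - 21 ↔ 2*v ≥ 11))) ∧ (2*store(buf, 2, 5*v)[c] < 0 → (¬(2*c ≤ -11 ↔ 2*v ≥ 11)))))
Before buf[c] := c: ((¬(2*v = -6)) → (¬(2*c ≤ -11 ↔ 2*store(buf, c, c)[3] ≥ 11))) ∧ (2*v = -6 → (((¬(2*store(store(buf, c, c), 2, 5*v)[c] < 0)) → (¬(2*c ≤ 2*v - 21 ↔ 2*v ≥ 11))) ∧ (2*store(store(buf, c, c), 2, 5*v)[c] < 0 → (¬(2*c ≤ -11 ↔ 2*v ≥ 11)))))
The weakest precondition is ((¬(2*v = -6)) → (¬(2*c ≤ -11 ↔ 2*store(buf, c, c)[3] ≥ 11))) ∧ (2*v = -6 → (((¬(2*store(store(buf, c, c), 2, 5*v)[c] < 0)) → (¬(2*c ≤ 2*v - 21 ↔ 2*v ≥ 11))) ∧ (2*store(store(buf, c, c), 2, 5*v)[c] < 0 → (¬(2*c ≤ -11 ↔ 2*v ≥ 11))))).
Check whether (¬(2*c ≤ -11 ↔ 2*store(buf, c, c)[3] ≥ 11)) ∧ v = -3 implies it.
Countermodel: at the initial state buf = {[-1] = 4, [2] = 4, [3] = 6, elsewhere 4}, c = -1, v = -3, the precondition holds but the weakest precondition fails.
Answer: invalid


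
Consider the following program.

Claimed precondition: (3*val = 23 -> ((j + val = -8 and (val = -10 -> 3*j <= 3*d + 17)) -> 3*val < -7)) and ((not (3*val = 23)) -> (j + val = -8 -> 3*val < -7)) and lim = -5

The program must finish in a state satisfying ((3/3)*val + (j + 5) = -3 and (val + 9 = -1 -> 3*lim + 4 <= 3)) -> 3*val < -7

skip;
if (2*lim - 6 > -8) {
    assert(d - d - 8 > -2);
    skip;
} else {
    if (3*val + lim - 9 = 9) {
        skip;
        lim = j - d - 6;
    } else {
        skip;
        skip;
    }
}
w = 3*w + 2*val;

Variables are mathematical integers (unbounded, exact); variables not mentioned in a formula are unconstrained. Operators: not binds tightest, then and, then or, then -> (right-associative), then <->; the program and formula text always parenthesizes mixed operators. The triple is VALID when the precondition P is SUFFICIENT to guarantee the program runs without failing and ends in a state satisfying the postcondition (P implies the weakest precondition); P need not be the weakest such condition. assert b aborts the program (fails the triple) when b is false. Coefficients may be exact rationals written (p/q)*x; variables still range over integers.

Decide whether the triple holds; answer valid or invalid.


Working backward. After the program, the postcondition ((3/3)*val + (j + 5) = -3 and (val + 9 = -1 -> 3*lim + 4 <= 3)) -> 3*val < -7 must hold; in canonical form it is (j + val = -8 and (val = -10 -> 3*lim <= -1)) -> 3*val < -7.
Before w := 3*w + 2*val: (j + val = -8 and (val = -10 -> 3*lim <= -1)) -> 3*val < -7
Then branch requires false; else branch requires (lim + 3*val = 18 -> ((j + val = -8 and (val = -10 -> 3*j <= 3*d + 17)) -> 3*val < -7)) and ((not (lim + 3*val = 18)) -> ((j + val = -8 and (val = -10 -> 3*lim <= -1)) -> 3*val < -7)).
Before the if: (not (2*lim > -2)) and ((not (2*lim > -2)) -> ((lim + 3*val = 18 -> ((j + val = -8 and (val = -10 -> 3*j <= 3*d + 17)) -> 3*val < -7)) and ((not (lim + 3*val = 18)) -> ((j + val = -8 and (val = -10 -> 3*lim <= -1)) -> 3*val < -7))))
Before skip: (not (2*lim > -2)) and ((not (2*lim > -2)) -> ((lim + 3*val = 18 -> ((j + val = -8 and (val = -10 -> 3*j <= 3*d + 17)) -> 3*val < -7)) and ((not (lim + 3*val = 18)) -> ((j + val = -8 and (val = -10 -> 3*lim <= -1)) -> 3*val < -7))))
The weakest precondition is (not (2*lim > -2)) and ((not (2*lim > -2)) -> ((lim + 3*val = 18 -> ((j + val = -8 and (val = -10 -> 3*j <= 3*d + 17)) -> 3*val < -7)) and ((not (lim + 3*val = 18)) -> ((j + val = -8 and (val = -10 -> 3*lim <= -1)) -> 3*val < -7)))).
Check whether (3*val = 23 -> ((j + val = -8 and (val = -10 -> 3*j <= 3*d + 17)) -> 3*val < -7)) and ((not (3*val = 23)) -> (j + val = -8 -> 3*val < -7)) and lim = -5 implies it.
Every state satisfying the precondition satisfies the weakest precondition: the implication holds.
Answer: valid


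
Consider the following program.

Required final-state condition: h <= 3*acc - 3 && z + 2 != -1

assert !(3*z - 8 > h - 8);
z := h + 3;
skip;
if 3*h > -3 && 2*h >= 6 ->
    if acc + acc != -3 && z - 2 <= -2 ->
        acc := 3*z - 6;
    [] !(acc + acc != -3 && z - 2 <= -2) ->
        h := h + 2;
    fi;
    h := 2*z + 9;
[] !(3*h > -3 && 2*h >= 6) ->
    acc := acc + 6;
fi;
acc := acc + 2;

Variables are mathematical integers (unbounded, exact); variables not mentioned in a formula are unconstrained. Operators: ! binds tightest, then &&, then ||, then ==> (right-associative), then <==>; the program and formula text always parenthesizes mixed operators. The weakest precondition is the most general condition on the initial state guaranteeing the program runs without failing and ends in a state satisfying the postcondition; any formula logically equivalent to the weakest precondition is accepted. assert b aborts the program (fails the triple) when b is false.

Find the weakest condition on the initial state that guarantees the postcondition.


Working backward. After the program, the postcondition h <= 3*acc - 3 && z + 2 != -1 must hold; in canonical form it is h <= 3*acc - 3 && z != -3.
Before acc := acc + 2: h <= 3*acc + 3 && z != -3
Then branch requires ((2*acc != -3 && z <= 0) ==> (7*z >= 24 && z != -3)) && ((!(2*acc != -3 && z <= 0)) ==> (2*z <= 3*acc - 6 && z != -3)); else branch requires h <= 3*acc + 21 && z != -3.
Before the if: ((3*h > -3 && 2*h >= 6) ==> (((2*acc != -3 && z <= 0) ==> (7*z >= 24 && z != -3)) && ((!(2*acc != -3 && z <= 0)) ==> (2*z <= 3*acc - 6 && z != -3)))) && ((!(3*h > -3 && 2*h >= 6)) ==> (h <= 3*acc + 21 && z != -3))
Before skip: ((3*h > -3 && 2*h >= 6) ==> (((2*acc != -3 && z <= 0) ==> (7*z >= 24 && z != -3)) && ((!(2*acc != -3 && z <= 0)) ==> (2*z <= 3*acc - 6 && z != -3)))) && ((!(3*h > -3 && 2*h >= 6)) ==> (h <= 3*acc + 21 && z != -3))
Before z := h + 3: ((3*h > -3 && 2*h >= 6) ==> (((2*acc != -3 && h <= -3) ==> (7*h >= 3 && h != -6)) && ((!(2*acc != -3 && h <= -3)) ==> (2*h <= 3*acc - 12 && h != -6)))) && ((!(3*h > -3 && 2*h >= 6)) ==> (h <= 3*acc + 21 && h != -6))
Before assert !(3*z - 8 > h - 8): (!(3*z > h)) && ((3*h > -3 && 2*h >= 6) ==> (((2*acc != -3 && h <= -3) ==> (7*h >= 3 && h != -6)) && ((!(2*acc != -3 && h <= -3)) ==> (2*h <= 3*acc - 12 && h != -6)))) && ((!(3*h > -3 && 2*h >= 6)) ==> (h <= 3*acc + 21 && h != -6))
Answer: WP = (!(3*z > h)) && ((3*h > -3 && 2*h >= 6) ==> (((2*acc != -3 && h <= -3) ==> (7*h >= 3 && h != -6)) && ((!(2*acc != -3 && h <= -3)) ==> (2*h <= 3*acc - 12 && h != -6)))) && ((!(3*h > -3 && 2*h >= 6)) ==> (h <= 3*acc + 21 && h != -6))


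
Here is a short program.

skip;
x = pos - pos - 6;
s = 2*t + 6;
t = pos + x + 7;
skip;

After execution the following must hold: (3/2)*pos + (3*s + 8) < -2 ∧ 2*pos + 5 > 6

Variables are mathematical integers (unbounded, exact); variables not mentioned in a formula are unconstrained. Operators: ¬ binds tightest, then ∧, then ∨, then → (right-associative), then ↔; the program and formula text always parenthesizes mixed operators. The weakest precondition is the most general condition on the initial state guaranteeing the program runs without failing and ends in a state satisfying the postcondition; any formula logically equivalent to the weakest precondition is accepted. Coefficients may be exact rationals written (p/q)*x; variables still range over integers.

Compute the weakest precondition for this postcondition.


Working backward. After the program, the postcondition (3/2)*pos + (3*s + 8) < -2 ∧ 2*pos + 5 > 6 must hold; in canonical form it is (3/2)*pos + 3*s < -10 ∧ 2*pos > 1.
Before skip: (3/2)*pos + 3*s < -10 ∧ 2*pos > 1
Before t := pos + x + 7: (3/2)*pos + 3*s < -10 ∧ 2*pos > 1
Before s := 2*t + 6: (3/2)*pos + 6*t < -28 ∧ 2*pos > 1
Before x := pos - pos - 6: (3/2)*pos + 6*t < -28 ∧ 2*pos > 1
Before skip: (3/2)*pos + 6*t < -28 ∧ 2*pos > 1
Answer: WP = (3/2)*pos + 6*t < -28 ∧ 2*pos > 1


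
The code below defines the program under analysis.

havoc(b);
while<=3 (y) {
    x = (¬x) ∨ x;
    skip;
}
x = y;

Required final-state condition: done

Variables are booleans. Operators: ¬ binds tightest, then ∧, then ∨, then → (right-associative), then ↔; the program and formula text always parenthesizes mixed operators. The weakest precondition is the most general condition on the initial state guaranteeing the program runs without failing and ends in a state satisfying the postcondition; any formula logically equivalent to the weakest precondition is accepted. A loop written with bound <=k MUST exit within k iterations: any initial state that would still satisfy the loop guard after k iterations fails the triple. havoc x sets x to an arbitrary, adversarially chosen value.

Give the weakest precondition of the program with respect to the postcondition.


Working backward. After the program, done must hold.
Before x := y: done
Before the loop (bound <=3), unroll the exhaustion recursion (WP_0 = exit-now case; WP_j = one more guarded iteration, up to j = 3):
  WP_0: (¬y) ∧ done
  WP_1: (y → ((¬y) ∧ done)) ∧ ((¬y) → done)
  WP_2: (y → ((y → ((¬y) ∧ done)) ∧ ((¬y) → done))) ∧ ((¬y) → done)
  WP_3: (y → ((y → ((y → ((¬y) ∧ done)) ∧ ((¬y) → done))) ∧ ((¬y) → done))) ∧ ((¬y) → done)
So before the loop: (y → ((y → ((y → ((¬y) ∧ done)) ∧ ((¬y) → done))) ∧ ((¬y) → done))) ∧ ((¬y) → done)
Before havoc b: (y → ((y → ((y → ((¬y) ∧ done)) ∧ ((¬y) → done))) ∧ ((¬y) → done))) ∧ ((¬y) → done)
Answer: WP = (y → ((y → ((y → ((¬y) ∧ done)) ∧ ((¬y) → done))) ∧ ((¬y) → done))) ∧ ((¬y) → done)


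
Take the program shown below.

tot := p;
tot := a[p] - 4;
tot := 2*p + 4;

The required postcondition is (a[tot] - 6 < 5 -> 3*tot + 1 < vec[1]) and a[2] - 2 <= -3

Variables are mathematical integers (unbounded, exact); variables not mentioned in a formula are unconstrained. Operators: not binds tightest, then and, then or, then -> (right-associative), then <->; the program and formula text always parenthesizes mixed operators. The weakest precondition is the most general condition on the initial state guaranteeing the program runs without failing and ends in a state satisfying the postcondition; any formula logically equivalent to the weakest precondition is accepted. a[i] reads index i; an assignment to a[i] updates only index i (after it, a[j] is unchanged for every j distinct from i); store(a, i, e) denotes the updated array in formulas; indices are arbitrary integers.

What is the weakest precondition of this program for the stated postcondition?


Working backward. After the program, the postcondition (a[tot] - 6 < 5 -> 3*tot + 1 < vec[1]) and a[2] - 2 <= -3 must hold; in canonical form it is (a[tot] < 11 -> 3*tot < vec[1] - 1) and a[2] <= -1.
Before tot := 2*p + 4: (a[2*p + 4] < 11 -> 6*p < vec[1] - 13) and a[2] <= -1
Before tot := a[p] - 4: (a[2*p + 4] < 11 -> 6*p < vec[1] - 13) and a[2] <= -1
Before tot := p: (a[2*p + 4] < 11 -> 6*p < vec[1] - 13) and a[2] <= -1
Answer: WP = (a[2*p + 4] < 11 -> 6*p < vec[1] - 13) and a[2] <= -1


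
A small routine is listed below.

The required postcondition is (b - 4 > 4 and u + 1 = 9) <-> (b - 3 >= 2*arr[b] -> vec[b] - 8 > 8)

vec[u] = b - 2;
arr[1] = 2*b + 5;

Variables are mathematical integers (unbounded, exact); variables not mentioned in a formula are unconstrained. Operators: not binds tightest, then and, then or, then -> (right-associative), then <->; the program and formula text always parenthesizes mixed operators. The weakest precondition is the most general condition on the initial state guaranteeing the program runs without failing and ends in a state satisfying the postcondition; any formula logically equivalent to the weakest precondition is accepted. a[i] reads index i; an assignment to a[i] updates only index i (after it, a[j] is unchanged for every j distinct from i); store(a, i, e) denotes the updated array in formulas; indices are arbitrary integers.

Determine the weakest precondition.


Working backward. After the program, the postcondition (b - 4 > 4 and u + 1 = 9) <-> (b - 3 >= 2*arr[b] -> vec[b] - 8 > 8) must hold; in canonical form it is (b > 8 and u = 8) <-> (b >= 2*arr[b] + 3 -> vec[b] > 16).
Before arr[1] := 2*b + 5: (b > 8 and u = 8) <-> (b >= 2*store(arr, 1, 2*b + 5)[b] + 3 -> vec[b] > 16)
Before vec[u] := b - 2: (b > 8 and u = 8) <-> (b >= 2*store(arr, 1, 2*b + 5)[b] + 3 -> store(vec, u, b - 2)[b] > 16)
Answer: WP = (b > 8 and u = 8) <-> (b >= 2*store(arr, 1, 2*b + 5)[b] + 3 -> store(vec, u, b - 2)[b] > 16)


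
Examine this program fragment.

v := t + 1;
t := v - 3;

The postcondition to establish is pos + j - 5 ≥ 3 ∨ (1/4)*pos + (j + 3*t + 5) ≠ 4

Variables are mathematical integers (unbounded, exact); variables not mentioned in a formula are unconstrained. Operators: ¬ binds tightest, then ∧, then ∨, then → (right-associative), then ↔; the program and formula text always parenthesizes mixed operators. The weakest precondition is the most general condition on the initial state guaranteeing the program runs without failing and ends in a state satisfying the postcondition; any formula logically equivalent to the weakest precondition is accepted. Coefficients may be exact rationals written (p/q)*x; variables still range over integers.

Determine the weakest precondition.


Working backward. After the program, the postcondition pos + j - 5 ≥ 3 ∨ (1/4)*pos + (j + 3*t + 5) ≠ 4 must hold; in canonical form it is j + pos ≥ 8 ∨ j + (1/4)*pos + 3*t ≠ -1.
Before t := v - 3: j + pos ≥ 8 ∨ j + (1/4)*pos + 3*v ≠ 8
Before v := t + 1: j + pos ≥ 8 ∨ j + (1/4)*pos + 3*t ≠ 5
Answer: WP = j + pos ≥ 8 ∨ j + (1/4)*pos + 3*t ≠ 5


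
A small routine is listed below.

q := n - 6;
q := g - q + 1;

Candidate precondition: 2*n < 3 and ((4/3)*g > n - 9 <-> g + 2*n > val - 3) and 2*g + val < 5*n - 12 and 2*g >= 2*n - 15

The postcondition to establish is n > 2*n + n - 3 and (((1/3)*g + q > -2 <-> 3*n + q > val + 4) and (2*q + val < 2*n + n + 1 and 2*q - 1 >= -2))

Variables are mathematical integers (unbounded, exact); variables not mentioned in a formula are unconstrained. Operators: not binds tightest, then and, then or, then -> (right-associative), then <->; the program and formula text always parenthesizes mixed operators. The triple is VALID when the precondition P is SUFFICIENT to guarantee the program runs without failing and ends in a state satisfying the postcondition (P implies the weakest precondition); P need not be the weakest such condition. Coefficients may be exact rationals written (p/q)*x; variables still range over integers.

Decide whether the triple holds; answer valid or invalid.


Working backward. After the program, the postcondition n > 2*n + n - 3 and (((1/3)*g + q > -2 <-> 3*n + q > val + 4) and (2*q + val < 2*n + n + 1 and 2*q - 1 >= -2)) must hold; in canonical form it is 2*n < 3 and ((1/3)*g + q > -2 <-> 3*n + q > val + 4) and 2*q + val < 3*n + 1 and 2*q >= -1.
Before q := g - q + 1: 2*n < 3 and ((4/3)*g > q - 3 <-> g + 3*n > q + val + 3) and 2*g + val < 3*n + 2*q - 1 and 2*g >= 2*q - 3
Before q := n - 6: 2*n < 3 and ((4/3)*g > n - 9 <-> g + 2*n > val - 3) and 2*g + val < 5*n - 13 and 2*g >= 2*n - 15
The weakest precondition is 2*n < 3 and ((4/3)*g > n - 9 <-> g + 2*n > val - 3) and 2*g + val < 5*n - 13 and 2*g >= 2*n - 15.
Check whether 2*n < 3 and ((4/3)*g > n - 9 <-> g + 2*n > val - 3) and 2*g + val < 5*n - 12 and 2*g >= 2*n - 15 implies it.
Countermodel: at the initial state g = 0, n = 0, val = -13, the precondition holds but the weakest precondition fails.
Answer: invalid


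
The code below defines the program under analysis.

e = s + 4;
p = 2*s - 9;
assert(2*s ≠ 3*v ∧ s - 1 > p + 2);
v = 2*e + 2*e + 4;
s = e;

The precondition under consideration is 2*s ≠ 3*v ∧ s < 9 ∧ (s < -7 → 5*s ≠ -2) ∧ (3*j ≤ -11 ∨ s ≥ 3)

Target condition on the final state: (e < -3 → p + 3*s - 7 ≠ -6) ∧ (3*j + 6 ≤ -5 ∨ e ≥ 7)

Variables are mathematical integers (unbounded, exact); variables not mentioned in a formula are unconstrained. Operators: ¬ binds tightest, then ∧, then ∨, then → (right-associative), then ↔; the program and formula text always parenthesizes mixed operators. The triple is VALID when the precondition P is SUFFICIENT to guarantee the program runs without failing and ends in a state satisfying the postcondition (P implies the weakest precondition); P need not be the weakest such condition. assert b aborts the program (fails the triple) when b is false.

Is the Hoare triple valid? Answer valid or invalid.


Working backward. After the program, the postcondition (e < -3 → p + 3*s - 7 ≠ -6) ∧ (3*j + 6 ≤ -5 ∨ e ≥ 7) must hold; in canonical form it is (e < -3 → p + 3*s ≠ 1) ∧ (3*j ≤ -11 ∨ e ≥ 7).
Before s := e: (e < -3 → 3*e + p ≠ 1) ∧ (3*j ≤ -11 ∨ e ≥ 7)
Before v := 2*e + 2*e + 4: (e < -3 → 3*e + p ≠ 1) ∧ (3*j ≤ -11 ∨ e ≥ 7)
Before assert 2*s ≠ 3*v ∧ s - 1 > p + 2: 2*s ≠ 3*v ∧ s > p + 3 ∧ (e < -3 → 3*e + p ≠ 1) ∧ (3*j ≤ -11 ∨ e ≥ 7)
Before p := 2*s - 9: 2*s ≠ 3*v ∧ s < 6 ∧ (e < -3 → 3*e + 2*s ≠ 10) ∧ (3*j ≤ -11 ∨ e ≥ 7)
Before e := s + 4: 2*s ≠ 3*v ∧ s < 6 ∧ (s < -7 → 5*s ≠ -2) ∧ (3*j ≤ -11 ∨ s ≥ 3)
The weakest precondition is 2*s ≠ 3*v ∧ s < 6 ∧ (s < -7 → 5*s ≠ -2) ∧ (3*j ≤ -11 ∨ s ≥ 3).
Check whether 2*s ≠ 3*v ∧ s < 9 ∧ (s < -7 → 5*s ≠ -2) ∧ (3*j ≤ -11 ∨ s ≥ 3) implies it.
Countermodel: at the initial state j = -3, s = 7, v = 5, the precondition holds but the weakest precondition fails.
Answer: invalid


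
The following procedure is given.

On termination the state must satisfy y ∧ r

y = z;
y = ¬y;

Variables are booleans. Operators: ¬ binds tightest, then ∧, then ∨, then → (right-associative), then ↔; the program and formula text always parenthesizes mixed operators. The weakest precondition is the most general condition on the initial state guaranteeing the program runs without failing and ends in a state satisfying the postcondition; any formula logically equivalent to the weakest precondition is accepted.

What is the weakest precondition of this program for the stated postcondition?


Working backward. After the program, y ∧ r must hold.
Before y := ¬y: (¬y) ∧ r
Before y := z: (¬z) ∧ r
Answer: WP = (¬z) ∧ r


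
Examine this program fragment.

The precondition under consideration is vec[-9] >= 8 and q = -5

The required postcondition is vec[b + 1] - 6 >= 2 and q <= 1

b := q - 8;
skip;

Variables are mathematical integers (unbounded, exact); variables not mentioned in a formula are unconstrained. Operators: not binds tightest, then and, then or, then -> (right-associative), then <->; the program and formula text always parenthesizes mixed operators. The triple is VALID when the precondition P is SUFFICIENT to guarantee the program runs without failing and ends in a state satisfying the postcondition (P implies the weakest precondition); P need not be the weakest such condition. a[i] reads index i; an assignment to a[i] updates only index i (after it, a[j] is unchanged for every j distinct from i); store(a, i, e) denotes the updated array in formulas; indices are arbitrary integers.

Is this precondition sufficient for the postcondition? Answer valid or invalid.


Working backward. After the program, the postcondition vec[b + 1] - 6 >= 2 and q <= 1 must hold; in canonical form it is vec[b + 1] >= 8 and q <= 1.
Before skip: vec[b + 1] >= 8 and q <= 1
Before b := q - 8: vec[q - 7] >= 8 and q <= 1
The weakest precondition is vec[q - 7] >= 8 and q <= 1.
Check whether vec[-9] >= 8 and q = -5 implies it.
Countermodel: at the initial state q = -5, vec = {[-12] = 0, [-9] = 8, elsewhere 8}, the precondition holds but the weakest precondition fails.
Answer: invalid


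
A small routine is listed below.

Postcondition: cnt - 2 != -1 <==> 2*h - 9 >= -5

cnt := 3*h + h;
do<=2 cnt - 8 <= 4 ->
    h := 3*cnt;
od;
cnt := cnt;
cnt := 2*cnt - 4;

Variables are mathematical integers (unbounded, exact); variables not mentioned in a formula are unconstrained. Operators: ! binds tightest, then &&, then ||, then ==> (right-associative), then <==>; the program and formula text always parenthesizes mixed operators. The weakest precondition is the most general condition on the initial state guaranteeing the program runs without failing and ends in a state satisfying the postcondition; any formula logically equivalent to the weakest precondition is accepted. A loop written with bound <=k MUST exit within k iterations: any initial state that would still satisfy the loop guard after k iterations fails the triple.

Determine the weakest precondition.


Working backward. After the program, the postcondition cnt - 2 != -1 <==> 2*h - 9 >= -5 must hold; in canonical form it is cnt != 1 <==> 2*h >= 4.
Before cnt := 2*cnt - 4: 2*cnt != 5 <==> 2*h >= 4
Before cnt := cnt: 2*cnt != 5 <==> 2*h >= 4
Before the loop (bound <=2), unroll the exhaustion recursion (WP_0 = exit-now case; WP_j = one more guarded iteration, up to j = 2):
  WP_0: (!(cnt <= 12)) && (2*cnt != 5 <==> 2*h >= 4)
  WP_1: (cnt <= 12 ==> ((!(cnt <= 12)) && (2*cnt != 5 <==> 6*cnt >= 4))) && ((!(cnt <= 12)) ==> (2*cnt != 5 <==> 2*h >= 4))
  WP_2: (cnt <= 12 ==> ((cnt <= 12 ==> ((!(cnt <= 12)) && (2*cnt != 5 <==> 6*cnt >= 4))) && ((!(cnt <= 12)) ==> (2*cnt != 5 <==> 6*cnt >= 4)))) && ((!(cnt <= 12)) ==> (2*cnt != 5 <==> 2*h >= 4))
So before the loop: (cnt <= 12 ==> ((cnt <= 12 ==> ((!(cnt <= 12)) && (2*cnt != 5 <==> 6*cnt >= 4))) && ((!(cnt <= 12)) ==> (2*cnt != 5 <==> 6*cnt >= 4)))) && ((!(cnt <= 12)) ==> (2*cnt != 5 <==> 2*h >= 4))
Before cnt := 3*h + h: (4*h <= 12 ==> ((4*h <= 12 ==> ((!(4*h <= 12)) && (8*h != 5 <==> 24*h >= 4))) && ((!(4*h <= 12)) ==> (8*h != 5 <==> 24*h >= 4)))) && ((!(4*h <= 12)) ==> (8*h != 5 <==> 2*h >= 4))
Answer: WP = (4*h <= 12 ==> ((4*h <= 12 ==> ((!(4*h <= 12)) && (8*h != 5 <==> 24*h >= 4))) && ((!(4*h <= 12)) ==> (8*h != 5 <==> 24*h >= 4)))) && ((!(4*h <= 12)) ==> (8*h != 5 <==> 2*h >= 4))


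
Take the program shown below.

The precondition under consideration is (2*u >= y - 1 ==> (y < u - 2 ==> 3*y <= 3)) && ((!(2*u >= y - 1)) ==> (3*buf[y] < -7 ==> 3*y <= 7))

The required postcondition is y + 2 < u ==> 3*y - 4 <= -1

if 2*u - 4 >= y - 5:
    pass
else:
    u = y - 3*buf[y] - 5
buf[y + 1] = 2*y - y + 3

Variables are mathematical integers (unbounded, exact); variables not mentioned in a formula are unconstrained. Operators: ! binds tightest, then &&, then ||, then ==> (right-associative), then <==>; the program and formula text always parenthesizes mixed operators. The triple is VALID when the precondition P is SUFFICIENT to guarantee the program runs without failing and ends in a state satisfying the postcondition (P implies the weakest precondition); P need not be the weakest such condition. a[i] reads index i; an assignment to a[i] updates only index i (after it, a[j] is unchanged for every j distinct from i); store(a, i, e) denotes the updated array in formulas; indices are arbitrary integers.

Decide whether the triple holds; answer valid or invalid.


Working backward. After the program, the postcondition y + 2 < u ==> 3*y - 4 <= -1 must hold; in canonical form it is y < u - 2 ==> 3*y <= 3.
Before buf[y + 1] := 2*y - y + 3: y < u - 2 ==> 3*y <= 3
Then branch requires y < u - 2 ==> 3*y <= 3; else branch requires 3*buf[y] < -7 ==> 3*y <= 3.
Before the if: (2*u >= y - 1 ==> (y < u - 2 ==> 3*y <= 3)) && ((!(2*u >= y - 1)) ==> (3*buf[y] < -7 ==> 3*y <= 3))
The weakest precondition is (2*u >= y - 1 ==> (y < u - 2 ==> 3*y <= 3)) && ((!(2*u >= y - 1)) ==> (3*buf[y] < -7 ==> 3*y <= 3)).
Check whether (2*u >= y - 1 ==> (y < u - 2 ==> 3*y <= 3)) && ((!(2*u >= y - 1)) ==> (3*buf[y] < -7 ==> 3*y <= 7)) implies it.
Countermodel: at the initial state buf = {[2] = -3, elsewhere -3}, u = 0, y = 2, the precondition holds but the weakest precondition fails.
Answer: invalid


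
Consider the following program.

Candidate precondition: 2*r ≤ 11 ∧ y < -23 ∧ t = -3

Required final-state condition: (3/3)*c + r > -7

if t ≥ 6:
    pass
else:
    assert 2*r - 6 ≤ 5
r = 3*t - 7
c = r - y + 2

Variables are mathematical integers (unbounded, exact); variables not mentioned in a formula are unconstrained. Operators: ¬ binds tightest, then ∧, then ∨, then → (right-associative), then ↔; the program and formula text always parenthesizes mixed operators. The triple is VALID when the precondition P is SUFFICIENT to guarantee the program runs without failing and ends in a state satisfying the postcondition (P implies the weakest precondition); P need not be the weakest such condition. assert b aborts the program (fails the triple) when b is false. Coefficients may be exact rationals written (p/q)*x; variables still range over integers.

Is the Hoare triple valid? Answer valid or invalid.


Working backward. After the program, the postcondition (3/3)*c + r > -7 must hold; in canonical form it is c + r > -7.
Before c := r - y + 2: 2*r > y - 9
Before r := 3*t - 7: 6*t > y + 5
Then branch requires 6*t > y + 5; else branch requires 2*r ≤ 11 ∧ 6*t > y + 5.
Before the if: (t ≥ 6 → 6*t > y + 5) ∧ ((¬(t ≥ 6)) → (2*r ≤ 11 ∧ 6*t > y + 5))
The weakest precondition is (t ≥ 6 → 6*t > y + 5) ∧ ((¬(t ≥ 6)) → (2*r ≤ 11 ∧ 6*t > y + 5)).
Check whether 2*r ≤ 11 ∧ y < -23 ∧ t = -3 implies it.
Every state satisfying the precondition satisfies the weakest precondition: the implication holds.
Answer: valid


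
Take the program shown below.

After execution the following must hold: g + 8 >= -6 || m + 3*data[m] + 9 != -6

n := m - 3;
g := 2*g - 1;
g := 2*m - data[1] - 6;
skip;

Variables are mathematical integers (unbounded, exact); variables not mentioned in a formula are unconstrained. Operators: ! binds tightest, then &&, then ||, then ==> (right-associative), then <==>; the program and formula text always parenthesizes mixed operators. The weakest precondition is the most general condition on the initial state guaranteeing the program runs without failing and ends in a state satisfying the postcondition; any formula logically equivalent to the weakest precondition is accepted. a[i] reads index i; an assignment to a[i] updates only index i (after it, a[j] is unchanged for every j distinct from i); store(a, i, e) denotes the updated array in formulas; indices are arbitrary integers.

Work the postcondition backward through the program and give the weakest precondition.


Working backward. After the program, the postcondition g + 8 >= -6 || m + 3*data[m] + 9 != -6 must hold; in canonical form it is g >= -14 || 3*data[m] + m != -15.
Before skip: g >= -14 || 3*data[m] + m != -15
Before g := 2*m - data[1] - 6: 2*m >= data[1] - 8 || 3*data[m] + m != -15
Before g := 2*g - 1: 2*m >= data[1] - 8 || 3*data[m] + m != -15
Before n := m - 3: 2*m >= data[1] - 8 || 3*data[m] + m != -15
Answer: WP = 2*m >= data[1] - 8 || 3*data[m] + m != -15


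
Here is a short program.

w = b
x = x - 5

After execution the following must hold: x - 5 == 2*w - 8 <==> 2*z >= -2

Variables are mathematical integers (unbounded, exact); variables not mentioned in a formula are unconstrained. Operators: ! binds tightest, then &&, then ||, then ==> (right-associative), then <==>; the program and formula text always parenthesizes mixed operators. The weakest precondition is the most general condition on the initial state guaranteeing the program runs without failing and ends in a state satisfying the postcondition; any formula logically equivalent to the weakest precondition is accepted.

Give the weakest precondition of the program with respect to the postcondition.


Working backward. After the program, the postcondition x - 5 == 2*w - 8 <==> 2*z >= -2 must hold; in canonical form it is x == 2*w - 3 <==> 2*z >= -2.
Before x := x - 5: x == 2*w + 2 <==> 2*z >= -2
Before w := b: x == 2*b + 2 <==> 2*z >= -2
Answer: WP = x == 2*b + 2 <==> 2*z >= -2


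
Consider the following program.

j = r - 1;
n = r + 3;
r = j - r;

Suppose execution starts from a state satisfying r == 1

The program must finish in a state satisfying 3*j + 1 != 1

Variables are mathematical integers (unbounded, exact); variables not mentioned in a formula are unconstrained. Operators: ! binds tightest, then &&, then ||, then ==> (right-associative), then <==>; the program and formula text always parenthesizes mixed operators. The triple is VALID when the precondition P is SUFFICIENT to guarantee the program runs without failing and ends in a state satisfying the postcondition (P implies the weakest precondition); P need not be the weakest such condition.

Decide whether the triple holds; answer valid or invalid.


Working backward. After the program, the postcondition 3*j + 1 != 1 must hold; in canonical form it is 3*j != 0.
Before r := j - r: 3*j != 0
Before n := r + 3: 3*j != 0
Before j := r - 1: 3*r != 3
The weakest precondition is 3*r != 3.
Check whether r == 1 implies it.
Countermodel: at the initial state r = 1, the precondition holds but the weakest precondition fails.
Answer: invalid


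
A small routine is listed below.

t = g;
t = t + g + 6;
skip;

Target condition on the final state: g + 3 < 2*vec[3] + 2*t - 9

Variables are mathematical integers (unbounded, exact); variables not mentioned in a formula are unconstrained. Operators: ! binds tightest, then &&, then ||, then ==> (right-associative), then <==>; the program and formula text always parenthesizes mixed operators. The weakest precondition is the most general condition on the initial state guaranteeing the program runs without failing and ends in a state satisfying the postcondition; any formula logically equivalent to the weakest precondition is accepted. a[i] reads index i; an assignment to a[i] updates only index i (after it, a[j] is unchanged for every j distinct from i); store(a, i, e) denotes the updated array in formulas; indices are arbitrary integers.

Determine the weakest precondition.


Working backward. After the program, the postcondition g + 3 < 2*vec[3] + 2*t - 9 must hold; in canonical form it is g < 2*vec[3] + 2*t - 12.
Before skip: g < 2*vec[3] + 2*t - 12
Before t := t + g + 6: 2*vec[3] + g + 2*t > 0
Before t := g: 2*vec[3] + 3*g > 0
Answer: WP = 2*vec[3] + 3*g > 0


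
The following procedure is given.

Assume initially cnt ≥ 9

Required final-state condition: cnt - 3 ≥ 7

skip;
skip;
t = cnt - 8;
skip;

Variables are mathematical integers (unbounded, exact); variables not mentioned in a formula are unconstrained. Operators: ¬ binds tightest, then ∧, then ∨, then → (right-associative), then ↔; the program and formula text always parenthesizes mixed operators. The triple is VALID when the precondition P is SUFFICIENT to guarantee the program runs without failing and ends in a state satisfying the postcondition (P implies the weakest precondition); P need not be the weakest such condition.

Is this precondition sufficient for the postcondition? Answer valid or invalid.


Working backward. After the program, the postcondition cnt - 3 ≥ 7 must hold; in canonical form it is cnt ≥ 10.
Before skip: cnt ≥ 10
Before t := cnt - 8: cnt ≥ 10
Before skip: cnt ≥ 10
Before skip: cnt ≥ 10
The weakest precondition is cnt ≥ 10.
Check whether cnt ≥ 9 implies it.
Countermodel: at the initial state cnt = 9, the precondition holds but the weakest precondition fails.
Answer: invalid


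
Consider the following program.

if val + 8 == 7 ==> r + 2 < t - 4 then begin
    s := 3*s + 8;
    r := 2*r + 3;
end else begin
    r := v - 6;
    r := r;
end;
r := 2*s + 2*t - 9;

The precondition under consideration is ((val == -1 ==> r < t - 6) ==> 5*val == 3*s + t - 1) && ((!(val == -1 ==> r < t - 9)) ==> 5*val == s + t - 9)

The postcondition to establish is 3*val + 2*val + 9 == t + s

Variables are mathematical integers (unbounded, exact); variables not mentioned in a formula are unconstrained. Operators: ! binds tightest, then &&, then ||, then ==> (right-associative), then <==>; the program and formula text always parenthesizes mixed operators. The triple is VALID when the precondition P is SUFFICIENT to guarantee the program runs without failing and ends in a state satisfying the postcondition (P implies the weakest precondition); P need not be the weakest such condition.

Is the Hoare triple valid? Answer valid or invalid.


Working backward. After the program, the postcondition 3*val + 2*val + 9 == t + s must hold; in canonical form it is 5*val == s + t - 9.
Before r := 2*s + 2*t - 9: 5*val == s + t - 9
Then branch requires 5*val == 3*s + t - 1; else branch requires 5*val == s + t - 9.
Before the if: ((val == -1 ==> r < t - 6) ==> 5*val == 3*s + t - 1) && ((!(val == -1 ==> r < t - 6)) ==> 5*val == s + t - 9)
The weakest precondition is ((val == -1 ==> r < t - 6) ==> 5*val == 3*s + t - 1) && ((!(val == -1 ==> r < t - 6)) ==> 5*val == s + t - 9).
Check whether ((val == -1 ==> r < t - 6) ==> 5*val == 3*s + t - 1) && ((!(val == -1 ==> r < t - 9)) ==> 5*val == s + t - 9) implies it.
Every state satisfying the precondition satisfies the weakest precondition: the implication holds.
Answer: valid


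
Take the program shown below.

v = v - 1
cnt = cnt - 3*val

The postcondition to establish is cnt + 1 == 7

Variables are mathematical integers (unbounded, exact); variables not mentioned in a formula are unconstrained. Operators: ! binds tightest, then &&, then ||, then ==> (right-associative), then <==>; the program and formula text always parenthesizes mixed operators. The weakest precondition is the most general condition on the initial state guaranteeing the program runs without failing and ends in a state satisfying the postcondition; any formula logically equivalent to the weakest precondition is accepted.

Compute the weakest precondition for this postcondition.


Working backward. After the program, the postcondition cnt + 1 == 7 must hold; in canonical form it is cnt == 6.
Before cnt := cnt - 3*val: cnt == 3*val + 6
Before v := v - 1: cnt == 3*val + 6
Answer: WP = cnt == 3*val + 6


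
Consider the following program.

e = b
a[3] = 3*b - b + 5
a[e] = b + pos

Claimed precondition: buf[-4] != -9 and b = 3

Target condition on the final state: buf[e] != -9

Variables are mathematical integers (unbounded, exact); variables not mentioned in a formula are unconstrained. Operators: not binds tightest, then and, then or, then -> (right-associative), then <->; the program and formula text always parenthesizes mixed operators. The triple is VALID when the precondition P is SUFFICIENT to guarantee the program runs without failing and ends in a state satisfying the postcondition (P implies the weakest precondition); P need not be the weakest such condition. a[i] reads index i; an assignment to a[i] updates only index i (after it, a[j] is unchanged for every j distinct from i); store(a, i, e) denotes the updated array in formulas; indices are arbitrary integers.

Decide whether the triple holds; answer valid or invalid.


Working backward. After the program, buf[e] != -9 must hold.
Before a[e] := b + pos: buf[e] != -9
Before a[3] := 3*b - b + 5: buf[e] != -9
Before e := b: buf[b] != -9
The weakest precondition is buf[b] != -9.
Check whether buf[-4] != -9 and b = 3 implies it.
Countermodel: at the initial state b = 3, buf = {[-4] = 2, [3] = -9, elsewhere -9}, the precondition holds but the weakest precondition fails.
Answer: invalid


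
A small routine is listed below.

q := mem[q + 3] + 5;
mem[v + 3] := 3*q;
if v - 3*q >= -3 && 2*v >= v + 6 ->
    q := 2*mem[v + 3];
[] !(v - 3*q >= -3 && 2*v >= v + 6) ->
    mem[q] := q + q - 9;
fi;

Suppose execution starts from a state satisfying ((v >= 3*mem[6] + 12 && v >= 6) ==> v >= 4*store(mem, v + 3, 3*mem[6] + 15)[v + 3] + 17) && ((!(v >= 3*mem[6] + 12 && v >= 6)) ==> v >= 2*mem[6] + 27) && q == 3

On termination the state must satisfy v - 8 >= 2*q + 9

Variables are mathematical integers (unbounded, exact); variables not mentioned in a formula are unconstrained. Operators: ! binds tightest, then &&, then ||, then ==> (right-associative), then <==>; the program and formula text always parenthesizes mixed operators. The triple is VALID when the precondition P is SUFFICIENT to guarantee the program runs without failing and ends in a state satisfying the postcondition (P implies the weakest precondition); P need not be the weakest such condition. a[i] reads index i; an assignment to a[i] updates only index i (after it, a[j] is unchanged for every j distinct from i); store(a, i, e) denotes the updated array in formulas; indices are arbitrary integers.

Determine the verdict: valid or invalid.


Working backward. After the program, the postcondition v - 8 >= 2*q + 9 must hold; in canonical form it is v >= 2*q + 17.
Then branch requires v >= 4*mem[v + 3] + 17; else branch requires v >= 2*q + 17.
Before the if: ((v >= 3*q - 3 && v >= 6) ==> v >= 4*mem[v + 3] + 17) && ((!(v >= 3*q - 3 && v >= 6)) ==> v >= 2*q + 17)
Before mem[v + 3] := 3*q: ((v >= 3*q - 3 && v >= 6) ==> v >= 4*store(mem, v + 3, 3*q)[v + 3] + 17) && ((!(v >= 3*q - 3 && v >= 6)) ==> v >= 2*q + 17)
Before q := mem[q + 3] + 5: ((v >= 3*mem[q + 3] + 12 && v >= 6) ==> v >= 4*store(mem, v + 3, 3*mem[q + 3] + 15)[v + 3] + 17) && ((!(v >= 3*mem[q + 3] + 12 && v >= 6)) ==> v >= 2*mem[q + 3] + 27)
The weakest precondition is ((v >= 3*mem[q + 3] + 12 && v >= 6) ==> v >= 4*store(mem, v + 3, 3*mem[q + 3] + 15)[v + 3] + 17) && ((!(v >= 3*mem[q + 3] + 12 && v >= 6)) ==> v >= 2*mem[q + 3] + 27).
Check whether ((v >= 3*mem[6] + 12 && v >= 6) ==> v >= 4*store(mem, v + 3, 3*mem[6] + 15)[v + 3] + 17) && ((!(v >= 3*mem[6] + 12 && v >= 6)) ==> v >= 2*mem[6] + 27) && q == 3 implies it.
Every state satisfying the precondition satisfies the weakest precondition: the implication holds.
Answer: valid
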